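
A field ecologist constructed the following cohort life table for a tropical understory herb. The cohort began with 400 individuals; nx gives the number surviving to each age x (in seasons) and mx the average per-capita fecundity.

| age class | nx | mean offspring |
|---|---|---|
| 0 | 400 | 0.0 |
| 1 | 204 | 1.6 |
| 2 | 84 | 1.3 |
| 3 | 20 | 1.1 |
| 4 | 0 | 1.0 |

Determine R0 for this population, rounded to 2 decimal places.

lx = nx/n0 = nx/400: 1, 0.51, 0.21, 0.05, 0
lx·mx by age: 0, 0.816, 0.273, 0.055, 0
R0 = Σ lx·mx = 1.144 → 1.14

1.14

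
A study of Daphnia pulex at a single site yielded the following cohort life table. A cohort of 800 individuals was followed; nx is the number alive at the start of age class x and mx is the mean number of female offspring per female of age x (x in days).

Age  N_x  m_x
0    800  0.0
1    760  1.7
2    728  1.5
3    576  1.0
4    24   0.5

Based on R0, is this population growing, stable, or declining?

lx = nx/n0 = nx/800: 1, 0.95, 0.91, 0.72, 0.03
R0 = Σ lx·mx = 0 + 1.615 + 1.365 + 0.72 + 0.015 = 3.715
R0 > 1, so the population is growing.

growing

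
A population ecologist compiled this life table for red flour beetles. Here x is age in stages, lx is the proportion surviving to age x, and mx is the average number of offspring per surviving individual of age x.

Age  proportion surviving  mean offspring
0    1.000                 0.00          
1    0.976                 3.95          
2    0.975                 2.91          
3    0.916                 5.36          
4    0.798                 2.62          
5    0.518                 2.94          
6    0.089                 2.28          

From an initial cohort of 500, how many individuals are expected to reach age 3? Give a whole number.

Expected survivors = N0 · l_3 = 500 × 0.916 = 458 → 458

458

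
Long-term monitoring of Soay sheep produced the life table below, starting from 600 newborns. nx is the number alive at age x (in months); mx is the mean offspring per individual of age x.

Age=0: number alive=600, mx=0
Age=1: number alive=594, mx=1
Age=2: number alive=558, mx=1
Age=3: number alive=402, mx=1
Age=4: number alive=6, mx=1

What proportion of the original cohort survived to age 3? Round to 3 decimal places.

l_3 = n_3/n_0 = 402/600 = 0.67 → 0.670

0.670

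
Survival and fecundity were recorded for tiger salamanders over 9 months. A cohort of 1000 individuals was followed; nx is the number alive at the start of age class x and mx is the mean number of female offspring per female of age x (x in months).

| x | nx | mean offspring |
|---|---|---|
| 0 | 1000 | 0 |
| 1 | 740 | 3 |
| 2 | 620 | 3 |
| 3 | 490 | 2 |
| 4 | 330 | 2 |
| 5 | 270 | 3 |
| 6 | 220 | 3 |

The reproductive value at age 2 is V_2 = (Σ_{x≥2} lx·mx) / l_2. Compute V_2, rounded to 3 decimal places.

lx = nx/n0 = nx/1000: 1, 0.74, 0.62, 0.49, 0.33, 0.27, 0.22
lx·mx for x ≥ 2: 1.86, 0.98, 0.66, 0.81, 0.66 → sum = 4.97
V_2 = 4.97 / l_2 = 4.97 / 0.62 = 8.016129… → 8.016

8.016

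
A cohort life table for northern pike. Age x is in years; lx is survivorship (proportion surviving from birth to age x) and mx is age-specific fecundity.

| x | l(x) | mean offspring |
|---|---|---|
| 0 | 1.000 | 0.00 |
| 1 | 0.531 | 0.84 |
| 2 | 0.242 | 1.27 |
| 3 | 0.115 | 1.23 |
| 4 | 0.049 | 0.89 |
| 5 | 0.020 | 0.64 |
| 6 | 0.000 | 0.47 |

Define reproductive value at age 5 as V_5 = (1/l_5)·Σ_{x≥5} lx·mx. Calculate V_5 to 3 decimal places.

lx·mx for x ≥ 5: 0.0128, 0 → sum = 0.0128
V_5 = 0.0128 / l_5 = 0.0128 / 0.02 = 0.64 → 0.640

0.640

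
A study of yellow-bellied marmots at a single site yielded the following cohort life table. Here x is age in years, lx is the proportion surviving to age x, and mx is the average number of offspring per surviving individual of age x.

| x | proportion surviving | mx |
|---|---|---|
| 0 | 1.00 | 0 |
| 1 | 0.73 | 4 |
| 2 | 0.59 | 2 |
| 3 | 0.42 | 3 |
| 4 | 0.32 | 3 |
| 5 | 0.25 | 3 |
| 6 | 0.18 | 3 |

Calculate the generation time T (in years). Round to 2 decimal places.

lx·mx: 0, 2.92, 1.18, 1.26, 0.96, 0.75, 0.54 → R0 = 7.61
x·lx·mx: 0, 2.92, 2.36, 3.78, 3.84, 3.75, 3.24 → Σ = 19.89
T = 19.89 / 7.61 = 2.613666… → 2.61

2.61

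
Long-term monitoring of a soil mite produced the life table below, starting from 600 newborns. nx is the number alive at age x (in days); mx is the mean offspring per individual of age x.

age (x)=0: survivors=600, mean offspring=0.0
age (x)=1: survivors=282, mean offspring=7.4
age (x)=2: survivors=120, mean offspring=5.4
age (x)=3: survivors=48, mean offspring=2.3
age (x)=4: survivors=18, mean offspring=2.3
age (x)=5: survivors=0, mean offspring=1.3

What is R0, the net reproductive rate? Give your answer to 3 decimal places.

4.811

lx = nx/n0 = nx/600: 1, 0.47, 0.2, 0.08, 0.03, 0
lx·mx by age: 0, 3.478, 1.08, 0.184, 0.069, 0
R0 = Σ lx·mx = 4.811 → 4.811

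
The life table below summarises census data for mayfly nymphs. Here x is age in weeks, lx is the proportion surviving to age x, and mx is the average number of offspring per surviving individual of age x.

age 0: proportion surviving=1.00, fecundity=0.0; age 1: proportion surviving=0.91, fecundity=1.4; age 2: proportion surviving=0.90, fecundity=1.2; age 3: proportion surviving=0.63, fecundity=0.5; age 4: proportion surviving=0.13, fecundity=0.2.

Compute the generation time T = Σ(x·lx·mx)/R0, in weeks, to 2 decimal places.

lx·mx: 0, 1.274, 1.08, 0.315, 0.026 → R0 = 2.695
x·lx·mx: 0, 1.274, 2.16, 0.945, 0.104 → Σ = 4.483
T = 4.483 / 2.695 = 1.663451… → 1.66

1.66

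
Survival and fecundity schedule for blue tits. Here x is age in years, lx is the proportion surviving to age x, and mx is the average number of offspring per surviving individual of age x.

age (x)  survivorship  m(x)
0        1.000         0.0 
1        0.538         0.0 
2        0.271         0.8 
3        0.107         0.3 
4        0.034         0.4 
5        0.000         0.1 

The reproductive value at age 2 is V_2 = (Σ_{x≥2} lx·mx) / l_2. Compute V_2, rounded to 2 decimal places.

lx·mx for x ≥ 2: 0.2168, 0.0321, 0.0136, 0 → sum = 0.2625
V_2 = 0.2625 / l_2 = 0.2625 / 0.271 = 0.968635… → 0.97

0.97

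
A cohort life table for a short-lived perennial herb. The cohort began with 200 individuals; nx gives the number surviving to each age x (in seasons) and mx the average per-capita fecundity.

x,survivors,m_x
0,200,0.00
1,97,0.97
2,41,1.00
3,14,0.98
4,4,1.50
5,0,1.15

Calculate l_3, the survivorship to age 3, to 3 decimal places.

l_3 = n_3/n_0 = 14/200 = 0.07 → 0.070

0.070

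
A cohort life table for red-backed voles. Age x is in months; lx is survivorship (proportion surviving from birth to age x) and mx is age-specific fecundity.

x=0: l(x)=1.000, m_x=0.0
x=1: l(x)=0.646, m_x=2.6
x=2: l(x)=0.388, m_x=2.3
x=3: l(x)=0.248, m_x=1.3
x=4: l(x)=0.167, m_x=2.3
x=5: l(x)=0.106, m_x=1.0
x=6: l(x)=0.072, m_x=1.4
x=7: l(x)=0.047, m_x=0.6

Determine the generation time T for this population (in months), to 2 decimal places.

2.08

lx·mx: 0, 1.6796, 0.8924, 0.3224, 0.3841, 0.106, 0.1008, 0.0282 → R0 = 3.5135
x·lx·mx: 0, 1.6796, 1.7848, 0.9672, 1.5364, 0.53, 0.6048, 0.1974 → Σ = 7.3002
T = 7.3002 / 3.5135 = 2.077757… → 2.08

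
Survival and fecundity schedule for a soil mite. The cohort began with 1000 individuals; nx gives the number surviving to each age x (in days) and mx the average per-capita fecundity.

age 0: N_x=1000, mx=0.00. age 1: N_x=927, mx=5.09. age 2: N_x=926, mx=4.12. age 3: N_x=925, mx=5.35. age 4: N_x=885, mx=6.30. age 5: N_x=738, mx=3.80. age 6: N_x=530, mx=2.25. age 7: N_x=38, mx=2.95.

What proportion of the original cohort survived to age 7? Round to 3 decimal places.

0.038

l_7 = n_7/n_0 = 38/1000 = 0.038 → 0.038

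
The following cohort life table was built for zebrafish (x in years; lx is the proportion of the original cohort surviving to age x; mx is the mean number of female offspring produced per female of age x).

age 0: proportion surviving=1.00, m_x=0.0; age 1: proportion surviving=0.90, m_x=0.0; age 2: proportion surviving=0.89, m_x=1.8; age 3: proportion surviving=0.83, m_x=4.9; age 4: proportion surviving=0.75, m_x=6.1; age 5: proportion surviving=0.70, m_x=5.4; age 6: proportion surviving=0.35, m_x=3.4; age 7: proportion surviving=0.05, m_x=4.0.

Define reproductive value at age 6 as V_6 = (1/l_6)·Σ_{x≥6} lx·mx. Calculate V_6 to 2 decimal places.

3.97

lx·mx for x ≥ 6: 1.19, 0.2 → sum = 1.39
V_6 = 1.39 / l_6 = 1.39 / 0.35 = 3.971429… → 3.97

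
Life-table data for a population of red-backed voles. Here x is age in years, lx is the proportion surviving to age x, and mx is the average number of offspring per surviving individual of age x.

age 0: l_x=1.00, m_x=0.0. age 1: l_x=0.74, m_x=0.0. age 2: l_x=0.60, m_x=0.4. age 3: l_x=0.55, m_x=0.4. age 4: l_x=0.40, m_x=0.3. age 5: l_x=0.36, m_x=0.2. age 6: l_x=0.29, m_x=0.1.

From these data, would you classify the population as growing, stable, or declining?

declining

R0 = Σ lx·mx = 0 + 0 + 0.24 + 0.22 + 0.12 + 0.072 + 0.029 = 0.681
R0 < 1, so the population is declining.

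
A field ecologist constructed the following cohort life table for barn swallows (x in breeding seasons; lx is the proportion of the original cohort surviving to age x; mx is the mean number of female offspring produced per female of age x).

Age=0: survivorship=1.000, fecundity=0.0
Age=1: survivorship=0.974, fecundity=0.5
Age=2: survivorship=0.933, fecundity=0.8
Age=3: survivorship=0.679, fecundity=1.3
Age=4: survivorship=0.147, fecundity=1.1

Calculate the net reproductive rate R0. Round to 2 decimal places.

2.28

lx·mx by age: 0, 0.487, 0.7464, 0.8827, 0.1617
R0 = Σ lx·mx = 2.2778 → 2.28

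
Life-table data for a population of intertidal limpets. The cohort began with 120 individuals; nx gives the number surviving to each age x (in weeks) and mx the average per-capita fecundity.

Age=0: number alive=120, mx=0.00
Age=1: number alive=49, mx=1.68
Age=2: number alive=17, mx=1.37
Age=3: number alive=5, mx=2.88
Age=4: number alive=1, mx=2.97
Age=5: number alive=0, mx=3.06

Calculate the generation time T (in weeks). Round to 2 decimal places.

lx = nx/n0 = nx/120: 1, 0.40833…, 0.14167…, 0.04167…, 0.00833…, 0
lx·mx: 0, 0.686…, 0.194083…, 0.12…, 0.02475…, 0 → R0 = 1.024833…
x·lx·mx: 0, 0.686…, 0.388167…, 0.36…, 0.099…, 0 → Σ = 1.533167…
T = 1.533167… / 1.024833… = 1.496016… → 1.50

1.50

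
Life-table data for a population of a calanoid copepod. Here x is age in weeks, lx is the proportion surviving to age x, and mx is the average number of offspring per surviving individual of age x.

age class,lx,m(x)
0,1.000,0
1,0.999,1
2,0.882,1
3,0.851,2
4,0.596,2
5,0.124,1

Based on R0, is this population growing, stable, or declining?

growing

R0 = Σ lx·mx = 0 + 0.999 + 0.882 + 1.702 + 1.192 + 0.124 = 4.899
R0 > 1, so the population is growing.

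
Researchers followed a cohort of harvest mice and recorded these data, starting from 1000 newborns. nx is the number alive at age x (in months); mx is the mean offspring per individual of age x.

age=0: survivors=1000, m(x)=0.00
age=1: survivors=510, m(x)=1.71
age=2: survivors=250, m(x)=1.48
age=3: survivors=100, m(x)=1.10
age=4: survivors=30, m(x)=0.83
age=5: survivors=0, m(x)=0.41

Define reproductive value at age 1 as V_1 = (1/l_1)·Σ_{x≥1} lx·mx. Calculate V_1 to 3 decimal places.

2.700

lx = nx/n0 = nx/1000: 1, 0.51, 0.25, 0.1, 0.03, 0
lx·mx for x ≥ 1: 0.8721, 0.37, 0.11, 0.0249, 0 → sum = 1.377
V_1 = 1.377 / l_1 = 1.377 / 0.51 = 2.7 → 2.700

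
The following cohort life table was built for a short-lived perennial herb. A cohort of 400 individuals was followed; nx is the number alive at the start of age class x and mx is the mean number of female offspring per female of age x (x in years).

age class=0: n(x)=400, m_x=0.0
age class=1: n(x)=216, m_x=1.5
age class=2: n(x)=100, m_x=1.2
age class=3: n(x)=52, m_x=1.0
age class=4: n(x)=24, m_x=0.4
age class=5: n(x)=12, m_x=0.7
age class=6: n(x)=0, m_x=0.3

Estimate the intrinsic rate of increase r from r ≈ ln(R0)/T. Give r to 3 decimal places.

0.161

lx = nx/n0 = nx/400: 1, 0.54, 0.25, 0.13, 0.06, 0.03, 0
R0 = Σ lx·mx = 0 + 0.81 + 0.3 + 0.13 + 0.024 + 0.021 + 0 = 1.285
Σ x·lx·mx = 2.001; T = 2.001/1.285 = 1.5572…
r ≈ ln(R0)/T = ln(1.285)/1.5572… = 0.16103… → 0.161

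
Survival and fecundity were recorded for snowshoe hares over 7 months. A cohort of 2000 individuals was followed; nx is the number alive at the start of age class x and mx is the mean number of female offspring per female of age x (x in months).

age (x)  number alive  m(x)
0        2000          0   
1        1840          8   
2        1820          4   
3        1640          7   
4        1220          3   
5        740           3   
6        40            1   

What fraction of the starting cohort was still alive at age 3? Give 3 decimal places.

l_3 = n_3/n_0 = 1640/2000 = 0.82 → 0.820

0.820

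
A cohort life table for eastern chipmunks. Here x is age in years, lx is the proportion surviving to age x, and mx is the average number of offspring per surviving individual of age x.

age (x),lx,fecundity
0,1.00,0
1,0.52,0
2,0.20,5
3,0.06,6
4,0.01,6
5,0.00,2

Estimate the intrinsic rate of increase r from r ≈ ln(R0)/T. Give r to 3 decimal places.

0.150

R0 = Σ lx·mx = 0 + 0 + 1 + 0.36 + 0.06 + 0 = 1.42
Σ x·lx·mx = 3.32; T = 3.32/1.42 = 2.33803…
r ≈ ln(R0)/T = ln(1.42)/2.33803… = 0.14998… → 0.150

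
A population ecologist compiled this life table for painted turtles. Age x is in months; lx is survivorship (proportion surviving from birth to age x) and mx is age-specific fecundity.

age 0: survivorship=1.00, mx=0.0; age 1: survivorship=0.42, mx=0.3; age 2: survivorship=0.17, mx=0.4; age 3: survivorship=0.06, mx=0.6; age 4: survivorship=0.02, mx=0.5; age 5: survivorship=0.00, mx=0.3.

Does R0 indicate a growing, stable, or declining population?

R0 = Σ lx·mx = 0 + 0.126 + 0.068 + 0.036 + 0.01 + 0 = 0.24
R0 < 1, so the population is declining.

declining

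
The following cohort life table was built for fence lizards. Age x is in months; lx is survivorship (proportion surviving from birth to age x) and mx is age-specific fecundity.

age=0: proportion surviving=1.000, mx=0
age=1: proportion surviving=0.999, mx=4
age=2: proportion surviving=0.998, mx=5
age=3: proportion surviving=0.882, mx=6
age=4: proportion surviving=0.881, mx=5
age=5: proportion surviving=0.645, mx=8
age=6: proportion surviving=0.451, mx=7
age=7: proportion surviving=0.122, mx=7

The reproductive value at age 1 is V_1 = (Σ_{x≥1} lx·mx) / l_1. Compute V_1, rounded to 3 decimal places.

27.882

lx·mx for x ≥ 1: 3.996, 4.99, 5.292, 4.405, 5.16, 3.157, 0.854 → sum = 27.854
V_1 = 27.854 / l_1 = 27.854 / 0.999 = 27.881882… → 27.882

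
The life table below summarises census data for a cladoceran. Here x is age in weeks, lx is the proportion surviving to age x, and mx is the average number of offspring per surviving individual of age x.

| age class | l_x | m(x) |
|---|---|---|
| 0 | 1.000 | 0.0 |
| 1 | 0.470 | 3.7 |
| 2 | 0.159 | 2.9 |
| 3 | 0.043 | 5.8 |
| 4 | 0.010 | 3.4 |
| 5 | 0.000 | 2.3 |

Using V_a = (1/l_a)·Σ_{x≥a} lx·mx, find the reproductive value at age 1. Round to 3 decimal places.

5.284

lx·mx for x ≥ 1: 1.739, 0.4611, 0.2494, 0.034, 0 → sum = 2.4835
V_1 = 2.4835 / l_1 = 2.4835 / 0.47 = 5.284043… → 5.284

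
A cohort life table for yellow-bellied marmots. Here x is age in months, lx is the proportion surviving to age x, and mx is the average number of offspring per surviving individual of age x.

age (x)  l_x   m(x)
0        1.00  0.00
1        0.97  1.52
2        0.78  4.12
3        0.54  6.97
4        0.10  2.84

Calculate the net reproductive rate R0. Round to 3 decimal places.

8.736

lx·mx by age: 0, 1.4744, 3.2136, 3.7638, 0.284
R0 = Σ lx·mx = 8.7358 → 8.736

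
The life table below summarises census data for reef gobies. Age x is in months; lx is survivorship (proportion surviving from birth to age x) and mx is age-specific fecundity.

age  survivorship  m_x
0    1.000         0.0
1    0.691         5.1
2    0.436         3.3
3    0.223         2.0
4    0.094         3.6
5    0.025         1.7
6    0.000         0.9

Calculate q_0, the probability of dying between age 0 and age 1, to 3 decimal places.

q_0 = (l_0 − l_1) / l_0 = (1 − 0.691) / 1
     = 0.309 / 1 = 0.309 → 0.309

0.309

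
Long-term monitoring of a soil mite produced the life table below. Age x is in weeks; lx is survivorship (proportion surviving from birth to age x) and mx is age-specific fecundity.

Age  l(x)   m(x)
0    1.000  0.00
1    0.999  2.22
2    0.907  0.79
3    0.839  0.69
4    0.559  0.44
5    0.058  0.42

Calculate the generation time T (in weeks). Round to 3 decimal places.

lx·mx: 0, 2.21778, 0.71653, 0.57891, 0.24596, 0.02436 → R0 = 3.78354
x·lx·mx: 0, 2.21778, 1.43306, 1.73673, 0.98384, 0.1218 → Σ = 6.49321
T = 6.49321 / 3.78354 = 1.716173… → 1.716

1.716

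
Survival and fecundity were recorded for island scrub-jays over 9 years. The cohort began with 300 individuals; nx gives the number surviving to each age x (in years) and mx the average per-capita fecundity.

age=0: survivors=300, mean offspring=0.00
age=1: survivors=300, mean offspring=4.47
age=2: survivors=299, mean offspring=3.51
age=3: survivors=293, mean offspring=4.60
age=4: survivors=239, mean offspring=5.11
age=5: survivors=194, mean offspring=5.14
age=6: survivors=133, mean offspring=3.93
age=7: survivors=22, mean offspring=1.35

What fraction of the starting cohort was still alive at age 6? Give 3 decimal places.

0.443

l_6 = n_6/n_0 = 133/300 = 0.443333… → 0.443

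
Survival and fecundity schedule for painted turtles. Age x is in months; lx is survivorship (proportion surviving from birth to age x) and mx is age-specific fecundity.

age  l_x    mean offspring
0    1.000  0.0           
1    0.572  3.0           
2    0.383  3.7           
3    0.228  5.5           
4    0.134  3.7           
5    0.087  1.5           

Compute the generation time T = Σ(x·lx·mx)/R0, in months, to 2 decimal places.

2.18

lx·mx: 0, 1.716, 1.4171, 1.254, 0.4958, 0.1305 → R0 = 5.0134
x·lx·mx: 0, 1.716, 2.8342, 3.762, 1.9832, 0.6525 → Σ = 10.9479
T = 10.9479 / 5.0134 = 2.183728… → 2.18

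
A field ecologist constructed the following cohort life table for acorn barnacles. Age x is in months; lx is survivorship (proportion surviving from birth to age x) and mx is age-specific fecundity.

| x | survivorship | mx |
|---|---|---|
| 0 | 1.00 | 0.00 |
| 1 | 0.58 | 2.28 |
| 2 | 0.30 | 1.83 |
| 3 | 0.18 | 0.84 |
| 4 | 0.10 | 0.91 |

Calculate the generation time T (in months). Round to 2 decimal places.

1.53

lx·mx: 0, 1.3224, 0.549, 0.1512, 0.091 → R0 = 2.1136
x·lx·mx: 0, 1.3224, 1.098, 0.4536, 0.364 → Σ = 3.238
T = 3.238 / 2.1136 = 1.531983… → 1.53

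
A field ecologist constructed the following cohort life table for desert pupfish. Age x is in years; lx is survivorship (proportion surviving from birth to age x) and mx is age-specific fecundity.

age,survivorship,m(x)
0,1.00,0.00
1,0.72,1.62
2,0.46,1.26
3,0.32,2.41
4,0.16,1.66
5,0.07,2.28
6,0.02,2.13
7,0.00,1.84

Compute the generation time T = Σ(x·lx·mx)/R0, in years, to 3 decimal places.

lx·mx: 0, 1.1664, 0.5796, 0.7712, 0.2656, 0.1596, 0.0426, 0 → R0 = 2.985
x·lx·mx: 0, 1.1664, 1.1592, 2.3136, 1.0624, 0.798, 0.2556, 0 → Σ = 6.7552
T = 6.7552 / 2.985 = 2.263049… → 2.263

2.263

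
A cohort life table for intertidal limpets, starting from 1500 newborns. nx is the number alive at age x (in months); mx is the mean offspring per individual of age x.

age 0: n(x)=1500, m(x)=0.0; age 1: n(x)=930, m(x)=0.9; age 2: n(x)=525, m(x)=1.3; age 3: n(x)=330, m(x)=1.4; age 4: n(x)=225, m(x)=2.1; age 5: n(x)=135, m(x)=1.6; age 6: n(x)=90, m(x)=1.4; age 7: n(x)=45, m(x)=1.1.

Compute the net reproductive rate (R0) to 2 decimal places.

1.90

lx = nx/n0 = nx/1500: 1, 0.62, 0.35, 0.22, 0.15, 0.09, 0.06, 0.03
lx·mx by age: 0, 0.558, 0.455, 0.308, 0.315, 0.144, 0.084, 0.033
R0 = Σ lx·mx = 1.897 → 1.90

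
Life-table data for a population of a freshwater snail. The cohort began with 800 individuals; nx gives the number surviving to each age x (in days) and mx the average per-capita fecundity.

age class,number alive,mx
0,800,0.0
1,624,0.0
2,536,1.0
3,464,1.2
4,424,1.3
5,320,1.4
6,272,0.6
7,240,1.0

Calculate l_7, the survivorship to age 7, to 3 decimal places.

0.300

l_7 = n_7/n_0 = 240/800 = 0.3 → 0.300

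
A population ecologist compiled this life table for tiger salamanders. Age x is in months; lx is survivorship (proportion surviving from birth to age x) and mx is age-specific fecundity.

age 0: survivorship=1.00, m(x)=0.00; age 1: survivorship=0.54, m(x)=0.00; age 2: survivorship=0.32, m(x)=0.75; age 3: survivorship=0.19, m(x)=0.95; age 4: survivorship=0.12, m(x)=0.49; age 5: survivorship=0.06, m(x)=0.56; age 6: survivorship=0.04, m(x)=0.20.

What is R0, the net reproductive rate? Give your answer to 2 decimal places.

0.52

lx·mx by age: 0, 0, 0.24, 0.1805, 0.0588, 0.0336, 0.008
R0 = Σ lx·mx = 0.5209 → 0.52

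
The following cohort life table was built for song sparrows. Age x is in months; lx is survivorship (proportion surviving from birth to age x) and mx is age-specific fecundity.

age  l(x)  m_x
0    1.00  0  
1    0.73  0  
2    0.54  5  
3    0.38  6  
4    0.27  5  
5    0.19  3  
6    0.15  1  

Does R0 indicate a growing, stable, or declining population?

growing

R0 = Σ lx·mx = 0 + 0 + 2.7 + 2.28 + 1.35 + 0.57 + 0.15 = 7.05
R0 > 1, so the population is growing.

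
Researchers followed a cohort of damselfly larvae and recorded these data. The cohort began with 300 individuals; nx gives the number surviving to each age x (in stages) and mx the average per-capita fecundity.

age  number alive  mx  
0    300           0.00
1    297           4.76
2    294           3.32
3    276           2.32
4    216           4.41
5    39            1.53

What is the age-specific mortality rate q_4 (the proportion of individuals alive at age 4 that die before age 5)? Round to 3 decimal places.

0.819

lx = nx/n0 = nx/300: 1, 0.99, 0.98, 0.92, 0.72, 0.13
q_4 = (l_4 − l_5) / l_4 = (0.72 − 0.13) / 0.72
     = 0.59 / 0.72 = 0.819444… → 0.819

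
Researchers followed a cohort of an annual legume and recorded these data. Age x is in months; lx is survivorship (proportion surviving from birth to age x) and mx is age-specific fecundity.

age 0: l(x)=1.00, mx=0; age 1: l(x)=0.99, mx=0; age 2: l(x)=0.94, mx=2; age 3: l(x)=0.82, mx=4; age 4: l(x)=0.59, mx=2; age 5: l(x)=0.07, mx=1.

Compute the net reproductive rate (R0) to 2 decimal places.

lx·mx by age: 0, 0, 1.88, 3.28, 1.18, 0.07
R0 = Σ lx·mx = 6.41 → 6.41

6.41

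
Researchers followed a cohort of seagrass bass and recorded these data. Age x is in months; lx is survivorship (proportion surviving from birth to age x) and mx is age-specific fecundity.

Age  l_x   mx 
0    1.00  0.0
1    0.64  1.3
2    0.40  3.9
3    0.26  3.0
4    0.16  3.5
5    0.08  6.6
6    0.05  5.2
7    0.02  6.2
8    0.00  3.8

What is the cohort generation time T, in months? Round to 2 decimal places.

2.93

lx·mx: 0, 0.832, 1.56, 0.78, 0.56, 0.528, 0.26, 0.124, 0 → R0 = 4.644
x·lx·mx: 0, 0.832, 3.12, 2.34, 2.24, 2.64, 1.56, 0.868, 0 → Σ = 13.6
T = 13.6 / 4.644 = 2.92851… → 2.93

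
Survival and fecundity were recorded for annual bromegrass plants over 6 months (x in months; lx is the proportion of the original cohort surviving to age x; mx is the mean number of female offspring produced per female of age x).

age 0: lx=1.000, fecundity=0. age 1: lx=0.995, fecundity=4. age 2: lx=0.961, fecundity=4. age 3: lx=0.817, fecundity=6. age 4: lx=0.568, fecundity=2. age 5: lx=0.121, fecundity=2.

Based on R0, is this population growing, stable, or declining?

growing

R0 = Σ lx·mx = 0 + 3.98 + 3.844 + 4.902 + 1.136 + 0.242 = 14.104
R0 > 1, so the population is growing.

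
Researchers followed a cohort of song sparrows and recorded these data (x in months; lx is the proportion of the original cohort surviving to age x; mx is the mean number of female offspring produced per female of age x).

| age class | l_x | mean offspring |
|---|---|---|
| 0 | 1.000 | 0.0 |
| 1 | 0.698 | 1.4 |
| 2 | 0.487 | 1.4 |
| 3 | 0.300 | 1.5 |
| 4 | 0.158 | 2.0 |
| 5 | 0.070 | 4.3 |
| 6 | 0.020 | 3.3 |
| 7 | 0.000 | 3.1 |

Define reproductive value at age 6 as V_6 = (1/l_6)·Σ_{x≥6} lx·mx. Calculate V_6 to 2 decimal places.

3.30

lx·mx for x ≥ 6: 0.066, 0 → sum = 0.066
V_6 = 0.066 / l_6 = 0.066 / 0.02 = 3.3 → 3.30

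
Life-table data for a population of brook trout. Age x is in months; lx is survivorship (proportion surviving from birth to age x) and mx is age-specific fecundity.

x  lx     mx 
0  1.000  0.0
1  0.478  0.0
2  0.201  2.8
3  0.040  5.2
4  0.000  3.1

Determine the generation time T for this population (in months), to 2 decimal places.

2.27

lx·mx: 0, 0, 0.5628, 0.208, 0 → R0 = 0.7708
x·lx·mx: 0, 0, 1.1256, 0.624, 0 → Σ = 1.7496
T = 1.7496 / 0.7708 = 2.26985… → 2.27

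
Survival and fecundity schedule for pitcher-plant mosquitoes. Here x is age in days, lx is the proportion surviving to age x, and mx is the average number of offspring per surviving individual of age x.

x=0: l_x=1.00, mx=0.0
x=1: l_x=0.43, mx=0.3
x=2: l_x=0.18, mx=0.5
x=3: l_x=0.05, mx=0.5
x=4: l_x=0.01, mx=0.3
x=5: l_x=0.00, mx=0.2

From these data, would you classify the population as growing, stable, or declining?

declining

R0 = Σ lx·mx = 0 + 0.129 + 0.09 + 0.025 + 0.003 + 0 = 0.247
R0 < 1, so the population is declining.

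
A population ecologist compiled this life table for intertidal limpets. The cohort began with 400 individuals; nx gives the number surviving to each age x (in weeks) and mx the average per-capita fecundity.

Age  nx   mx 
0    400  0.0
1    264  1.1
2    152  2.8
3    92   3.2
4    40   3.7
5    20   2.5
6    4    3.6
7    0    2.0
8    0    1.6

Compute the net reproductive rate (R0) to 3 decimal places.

lx = nx/n0 = nx/400: 1, 0.66, 0.38, 0.23, 0.1, 0.05, 0.01, 0, 0
lx·mx by age: 0, 0.726, 1.064, 0.736, 0.37, 0.125, 0.036, 0, 0
R0 = Σ lx·mx = 3.057 → 3.057

3.057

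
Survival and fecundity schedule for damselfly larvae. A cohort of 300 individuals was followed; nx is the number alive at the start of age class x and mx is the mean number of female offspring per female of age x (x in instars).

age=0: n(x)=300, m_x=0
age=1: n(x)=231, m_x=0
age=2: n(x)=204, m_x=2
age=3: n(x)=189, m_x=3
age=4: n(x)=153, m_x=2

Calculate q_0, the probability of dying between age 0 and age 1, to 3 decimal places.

lx = nx/n0 = nx/300: 1, 0.77, 0.68, 0.63, 0.51
q_0 = (l_0 − l_1) / l_0 = (1 − 0.77) / 1
     = 0.23 / 1 = 0.23 → 0.230

0.230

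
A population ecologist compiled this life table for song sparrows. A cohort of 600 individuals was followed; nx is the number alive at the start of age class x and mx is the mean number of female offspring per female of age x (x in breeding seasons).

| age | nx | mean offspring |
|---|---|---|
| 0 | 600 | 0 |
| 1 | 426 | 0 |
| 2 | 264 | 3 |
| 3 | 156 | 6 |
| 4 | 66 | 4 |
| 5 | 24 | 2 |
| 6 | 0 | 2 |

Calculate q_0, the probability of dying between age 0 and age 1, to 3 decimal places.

0.290

lx = nx/n0 = nx/600: 1, 0.71, 0.44, 0.26, 0.11, 0.04, 0
q_0 = (l_0 − l_1) / l_0 = (1 − 0.71) / 1
     = 0.29 / 1 = 0.29 → 0.290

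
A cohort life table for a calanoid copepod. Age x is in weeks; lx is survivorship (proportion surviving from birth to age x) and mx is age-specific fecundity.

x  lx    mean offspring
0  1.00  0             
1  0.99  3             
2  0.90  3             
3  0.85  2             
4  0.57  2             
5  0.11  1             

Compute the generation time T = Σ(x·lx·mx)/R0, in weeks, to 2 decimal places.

2.16

lx·mx: 0, 2.97, 2.7, 1.7, 1.14, 0.11 → R0 = 8.62
x·lx·mx: 0, 2.97, 5.4, 5.1, 4.56, 0.55 → Σ = 18.58
T = 18.58 / 8.62 = 2.155452… → 2.16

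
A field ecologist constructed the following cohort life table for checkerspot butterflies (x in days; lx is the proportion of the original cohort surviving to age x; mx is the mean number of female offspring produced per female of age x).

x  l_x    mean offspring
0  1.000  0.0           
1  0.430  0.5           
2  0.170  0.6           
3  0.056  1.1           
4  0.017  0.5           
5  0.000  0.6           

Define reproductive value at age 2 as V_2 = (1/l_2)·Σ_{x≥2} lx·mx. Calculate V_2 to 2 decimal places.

lx·mx for x ≥ 2: 0.102, 0.0616, 0.0085, 0 → sum = 0.1721
V_2 = 0.1721 / l_2 = 0.1721 / 0.17 = 1.012353… → 1.01

1.01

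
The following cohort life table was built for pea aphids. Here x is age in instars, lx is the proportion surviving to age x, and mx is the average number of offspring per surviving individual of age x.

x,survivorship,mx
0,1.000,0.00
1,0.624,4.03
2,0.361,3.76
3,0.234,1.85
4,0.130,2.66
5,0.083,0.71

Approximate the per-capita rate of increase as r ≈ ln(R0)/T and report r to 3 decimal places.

R0 = Σ lx·mx = 0 + 2.51472 + 1.35736 + 0.4329 + 0.3458 + 0.05893 = 4.70971
Σ x·lx·mx = 8.20599; T = 8.20599/4.70971 = 1.74236…
r ≈ ln(R0)/T = ln(4.70971)/1.74236… = 0.88939… → 0.889

0.889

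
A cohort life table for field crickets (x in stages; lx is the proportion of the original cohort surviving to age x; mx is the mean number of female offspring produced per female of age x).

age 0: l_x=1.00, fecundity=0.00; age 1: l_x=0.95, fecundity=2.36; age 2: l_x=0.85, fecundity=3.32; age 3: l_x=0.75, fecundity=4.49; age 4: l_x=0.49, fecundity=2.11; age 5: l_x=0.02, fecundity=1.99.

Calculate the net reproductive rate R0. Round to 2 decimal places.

lx·mx by age: 0, 2.242, 2.822, 3.3675, 1.0339, 0.0398
R0 = Σ lx·mx = 9.5052 → 9.51

9.51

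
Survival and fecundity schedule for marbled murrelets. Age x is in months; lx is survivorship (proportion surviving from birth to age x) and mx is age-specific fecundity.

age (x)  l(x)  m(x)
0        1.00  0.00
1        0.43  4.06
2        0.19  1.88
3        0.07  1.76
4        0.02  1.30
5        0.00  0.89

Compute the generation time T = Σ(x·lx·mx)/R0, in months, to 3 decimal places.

1.303

lx·mx: 0, 1.7458, 0.3572, 0.1232, 0.026, 0 → R0 = 2.2522
x·lx·mx: 0, 1.7458, 0.7144, 0.3696, 0.104, 0 → Σ = 2.9338
T = 2.9338 / 2.2522 = 1.302637… → 1.303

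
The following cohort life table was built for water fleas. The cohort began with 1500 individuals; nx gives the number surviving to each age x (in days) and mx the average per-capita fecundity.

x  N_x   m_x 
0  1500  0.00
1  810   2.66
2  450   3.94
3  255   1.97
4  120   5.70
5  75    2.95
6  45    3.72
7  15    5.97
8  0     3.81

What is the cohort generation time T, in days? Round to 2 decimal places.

2.27

lx = nx/n0 = nx/1500: 1, 0.54, 0.3, 0.17, 0.08, 0.05, 0.03, 0.01, 0
lx·mx: 0, 1.4364, 1.182, 0.3349, 0.456, 0.1475, 0.1116, 0.0597, 0 → R0 = 3.7281
x·lx·mx: 0, 1.4364, 2.364, 1.0047, 1.824, 0.7375, 0.6696, 0.4179, 0 → Σ = 8.4541
T = 8.4541 / 3.7281 = 2.26767… → 2.27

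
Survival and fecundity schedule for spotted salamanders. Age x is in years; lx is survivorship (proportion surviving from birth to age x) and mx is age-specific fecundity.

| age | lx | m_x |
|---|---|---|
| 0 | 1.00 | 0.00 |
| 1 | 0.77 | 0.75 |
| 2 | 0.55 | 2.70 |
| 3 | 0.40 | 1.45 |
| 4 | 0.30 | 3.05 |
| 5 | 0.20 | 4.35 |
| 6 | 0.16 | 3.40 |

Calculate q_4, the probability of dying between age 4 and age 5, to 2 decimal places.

0.33

q_4 = (l_4 − l_5) / l_4 = (0.3 − 0.2) / 0.3
     = 0.1 / 0.3 = 0.333333… → 0.33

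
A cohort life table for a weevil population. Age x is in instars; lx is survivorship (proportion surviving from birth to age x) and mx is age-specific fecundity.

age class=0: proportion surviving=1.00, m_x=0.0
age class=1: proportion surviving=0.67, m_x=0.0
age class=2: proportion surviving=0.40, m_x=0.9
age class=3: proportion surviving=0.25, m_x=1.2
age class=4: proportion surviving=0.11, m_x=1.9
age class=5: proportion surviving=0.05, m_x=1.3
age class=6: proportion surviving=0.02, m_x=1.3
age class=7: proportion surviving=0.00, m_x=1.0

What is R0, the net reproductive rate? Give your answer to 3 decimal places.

lx·mx by age: 0, 0, 0.36, 0.3, 0.209, 0.065, 0.026, 0
R0 = Σ lx·mx = 0.96 → 0.960

0.960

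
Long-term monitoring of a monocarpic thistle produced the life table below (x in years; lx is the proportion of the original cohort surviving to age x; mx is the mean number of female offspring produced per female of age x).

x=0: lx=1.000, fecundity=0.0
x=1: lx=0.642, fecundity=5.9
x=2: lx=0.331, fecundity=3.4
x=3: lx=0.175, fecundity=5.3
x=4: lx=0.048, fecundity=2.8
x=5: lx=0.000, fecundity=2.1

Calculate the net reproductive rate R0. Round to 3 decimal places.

5.975

lx·mx by age: 0, 3.7878, 1.1254, 0.9275, 0.1344, 0
R0 = Σ lx·mx = 5.9751 → 5.975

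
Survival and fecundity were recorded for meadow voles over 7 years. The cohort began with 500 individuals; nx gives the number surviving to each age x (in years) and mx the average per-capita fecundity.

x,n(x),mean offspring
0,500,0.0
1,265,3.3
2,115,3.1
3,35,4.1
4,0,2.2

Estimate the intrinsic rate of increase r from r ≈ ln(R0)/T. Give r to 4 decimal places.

lx = nx/n0 = nx/500: 1, 0.53, 0.23, 0.07, 0
R0 = Σ lx·mx = 0 + 1.749 + 0.713 + 0.287 + 0 = 2.749
Σ x·lx·mx = 4.036; T = 4.036/2.749 = 1.46817…
r ≈ ln(R0)/T = ln(2.749)/1.46817… = 0.688774… → 0.6888

0.6888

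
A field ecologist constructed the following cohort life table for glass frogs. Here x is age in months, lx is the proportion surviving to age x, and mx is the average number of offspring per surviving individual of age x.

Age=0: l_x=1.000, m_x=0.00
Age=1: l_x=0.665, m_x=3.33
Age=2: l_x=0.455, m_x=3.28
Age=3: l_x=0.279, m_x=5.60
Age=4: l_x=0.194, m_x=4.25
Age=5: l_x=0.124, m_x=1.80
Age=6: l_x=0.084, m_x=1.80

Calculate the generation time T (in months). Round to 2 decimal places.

2.35

lx·mx: 0, 2.21445, 1.4924, 1.5624, 0.8245, 0.2232, 0.1512 → R0 = 6.46815
x·lx·mx: 0, 2.21445, 2.9848, 4.6872, 3.298, 1.116, 0.9072 → Σ = 15.20765
T = 15.20765 / 6.46815 = 2.351159… → 2.35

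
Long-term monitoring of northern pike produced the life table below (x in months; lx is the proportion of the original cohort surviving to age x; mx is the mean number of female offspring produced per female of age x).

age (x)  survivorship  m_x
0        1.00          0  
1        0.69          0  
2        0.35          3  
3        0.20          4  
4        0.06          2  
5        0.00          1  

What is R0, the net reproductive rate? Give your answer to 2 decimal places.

1.97

lx·mx by age: 0, 0, 1.05, 0.8, 0.12, 0
R0 = Σ lx·mx = 1.97 → 1.97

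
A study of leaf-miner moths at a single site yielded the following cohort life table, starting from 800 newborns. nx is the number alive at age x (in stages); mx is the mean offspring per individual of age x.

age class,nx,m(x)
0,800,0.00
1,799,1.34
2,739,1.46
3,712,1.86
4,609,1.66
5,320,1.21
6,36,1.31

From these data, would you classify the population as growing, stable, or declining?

lx = nx/n0 = nx/800: 1, 0.99875, 0.92375, 0.89, 0.76125, 0.4, 0.045
R0 = Σ lx·mx = 0 + 1.338325… + 1.348675… + 1.6554 + 1.263675… + 0.484 + 0.05895 = 6.149025…
R0 > 1, so the population is growing.

growing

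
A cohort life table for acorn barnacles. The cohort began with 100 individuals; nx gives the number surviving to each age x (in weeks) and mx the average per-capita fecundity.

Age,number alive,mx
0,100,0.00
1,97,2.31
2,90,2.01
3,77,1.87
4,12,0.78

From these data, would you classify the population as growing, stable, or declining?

lx = nx/n0 = nx/100: 1, 0.97, 0.9, 0.77, 0.12
R0 = Σ lx·mx = 0 + 2.2407 + 1.809 + 1.4399 + 0.0936 = 5.5832
R0 > 1, so the population is growing.

growing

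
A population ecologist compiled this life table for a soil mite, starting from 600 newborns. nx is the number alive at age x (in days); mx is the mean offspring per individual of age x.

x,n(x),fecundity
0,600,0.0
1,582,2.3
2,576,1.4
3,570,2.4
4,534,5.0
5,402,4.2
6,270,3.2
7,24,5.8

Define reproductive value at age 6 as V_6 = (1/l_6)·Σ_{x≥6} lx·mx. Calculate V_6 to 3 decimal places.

3.716

lx = nx/n0 = nx/600: 1, 0.97, 0.96, 0.95, 0.89, 0.67, 0.45, 0.04
lx·mx for x ≥ 6: 1.44, 0.232 → sum = 1.672
V_6 = 1.672 / l_6 = 1.672 / 0.45 = 3.715556… → 3.716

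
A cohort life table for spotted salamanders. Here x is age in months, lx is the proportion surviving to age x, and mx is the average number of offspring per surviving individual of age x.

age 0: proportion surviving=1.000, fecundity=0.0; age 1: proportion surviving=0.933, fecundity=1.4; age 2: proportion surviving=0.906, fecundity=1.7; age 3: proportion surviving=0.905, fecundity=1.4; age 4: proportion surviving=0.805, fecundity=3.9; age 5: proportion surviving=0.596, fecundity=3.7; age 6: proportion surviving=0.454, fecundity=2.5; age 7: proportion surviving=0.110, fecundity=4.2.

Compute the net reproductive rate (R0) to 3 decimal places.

11.055

lx·mx by age: 0, 1.3062, 1.5402, 1.267, 3.1395, 2.2052, 1.135, 0.462
R0 = Σ lx·mx = 11.0551 → 11.055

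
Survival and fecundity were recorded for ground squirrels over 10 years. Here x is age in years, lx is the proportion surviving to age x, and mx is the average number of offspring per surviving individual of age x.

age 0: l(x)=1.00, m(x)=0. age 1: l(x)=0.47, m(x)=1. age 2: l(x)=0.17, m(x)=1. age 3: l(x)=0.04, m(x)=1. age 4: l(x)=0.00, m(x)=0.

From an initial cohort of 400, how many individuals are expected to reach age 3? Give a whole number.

16

Expected survivors = N0 · l_3 = 400 × 0.04 = 16 → 16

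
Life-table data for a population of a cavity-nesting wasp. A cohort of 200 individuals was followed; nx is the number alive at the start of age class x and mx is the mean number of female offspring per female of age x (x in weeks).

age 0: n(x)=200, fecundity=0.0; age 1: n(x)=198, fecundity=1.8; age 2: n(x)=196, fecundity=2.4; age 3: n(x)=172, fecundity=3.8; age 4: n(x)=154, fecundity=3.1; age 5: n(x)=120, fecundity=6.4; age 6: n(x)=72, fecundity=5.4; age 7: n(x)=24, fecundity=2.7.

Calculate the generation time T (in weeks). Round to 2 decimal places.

3.71

lx = nx/n0 = nx/200: 1, 0.99, 0.98, 0.86, 0.77, 0.6, 0.36, 0.12
lx·mx: 0, 1.782, 2.352, 3.268, 2.387, 3.84, 1.944, 0.324 → R0 = 15.897
x·lx·mx: 0, 1.782, 4.704, 9.804, 9.548, 19.2, 11.664, 2.268 → Σ = 58.97
T = 58.97 / 15.897 = 3.709505… → 3.71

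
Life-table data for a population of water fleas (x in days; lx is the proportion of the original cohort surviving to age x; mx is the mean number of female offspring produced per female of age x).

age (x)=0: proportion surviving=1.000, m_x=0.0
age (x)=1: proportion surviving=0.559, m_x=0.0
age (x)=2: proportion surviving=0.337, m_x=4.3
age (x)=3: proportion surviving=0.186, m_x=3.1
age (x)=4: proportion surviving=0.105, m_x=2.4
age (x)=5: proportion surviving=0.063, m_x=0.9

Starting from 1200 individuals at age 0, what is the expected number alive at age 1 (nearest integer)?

671

Expected survivors = N0 · l_1 = 1200 × 0.559 = 670.8 → 671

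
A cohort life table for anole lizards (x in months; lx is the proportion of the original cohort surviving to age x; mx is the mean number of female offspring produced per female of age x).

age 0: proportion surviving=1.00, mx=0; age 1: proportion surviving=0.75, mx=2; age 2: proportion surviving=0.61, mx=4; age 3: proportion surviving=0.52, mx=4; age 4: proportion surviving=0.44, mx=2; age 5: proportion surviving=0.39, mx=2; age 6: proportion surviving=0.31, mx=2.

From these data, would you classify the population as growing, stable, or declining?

growing

R0 = Σ lx·mx = 0 + 1.5 + 2.44 + 2.08 + 0.88 + 0.78 + 0.62 = 8.3
R0 > 1, so the population is growing.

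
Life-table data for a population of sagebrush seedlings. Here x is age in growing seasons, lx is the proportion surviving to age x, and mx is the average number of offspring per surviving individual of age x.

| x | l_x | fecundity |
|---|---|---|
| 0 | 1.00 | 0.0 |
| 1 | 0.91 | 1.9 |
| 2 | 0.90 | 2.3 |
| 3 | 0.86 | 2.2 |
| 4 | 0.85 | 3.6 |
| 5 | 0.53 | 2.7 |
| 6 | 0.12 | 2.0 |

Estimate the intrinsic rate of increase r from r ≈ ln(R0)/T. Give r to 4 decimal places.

R0 = Σ lx·mx = 0 + 1.729 + 2.07 + 1.892 + 3.06 + 1.431 + 0.24 = 10.422
Σ x·lx·mx = 32.38; T = 32.38/10.422 = 3.10689…
r ≈ ln(R0)/T = ln(10.422)/3.10689… = 0.754426… → 0.7544

0.7544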